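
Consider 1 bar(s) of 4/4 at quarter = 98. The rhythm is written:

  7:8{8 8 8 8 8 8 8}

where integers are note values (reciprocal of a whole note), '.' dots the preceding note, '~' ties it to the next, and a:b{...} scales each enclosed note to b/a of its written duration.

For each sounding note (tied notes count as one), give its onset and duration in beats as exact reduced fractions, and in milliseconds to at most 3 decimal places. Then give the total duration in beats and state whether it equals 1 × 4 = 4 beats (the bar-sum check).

1) 0.0ms=0b +349.854ms=4/7b
2) 349.854ms=4/7b +349.854ms=4/7b
3) 699.708ms=8/7b +349.854ms=4/7b
4) 1049.563ms=12/7b +349.854ms=4/7b
5) 1399.417ms=16/7b +349.854ms=4/7b
6) 1749.271ms=20/7b +349.854ms=4/7b
7) 2099.125ms=24/7b +349.854ms=4/7b
Σ=4b of 4 (98bpm 4/4) — PASS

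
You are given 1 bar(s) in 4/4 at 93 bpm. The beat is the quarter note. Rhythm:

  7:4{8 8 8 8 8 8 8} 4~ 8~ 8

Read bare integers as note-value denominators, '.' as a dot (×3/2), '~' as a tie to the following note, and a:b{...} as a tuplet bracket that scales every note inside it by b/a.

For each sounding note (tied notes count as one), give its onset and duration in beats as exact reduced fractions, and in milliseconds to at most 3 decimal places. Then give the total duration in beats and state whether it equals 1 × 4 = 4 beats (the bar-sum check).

1) 0.0ms=0b +184.332ms=2/7b
2) 184.332ms=2/7b +184.332ms=2/7b
3) 368.664ms=4/7b +184.332ms=2/7b
4) 552.995ms=6/7b +184.332ms=2/7b
5) 737.327ms=8/7b +184.332ms=2/7b
6) 921.659ms=10/7b +184.332ms=2/7b
7) 1105.991ms=12/7b +184.332ms=2/7b
8) 1290.323ms=2b +1290.323ms=2b
Σ=4b of 4 (93bpm 4/4) — PASS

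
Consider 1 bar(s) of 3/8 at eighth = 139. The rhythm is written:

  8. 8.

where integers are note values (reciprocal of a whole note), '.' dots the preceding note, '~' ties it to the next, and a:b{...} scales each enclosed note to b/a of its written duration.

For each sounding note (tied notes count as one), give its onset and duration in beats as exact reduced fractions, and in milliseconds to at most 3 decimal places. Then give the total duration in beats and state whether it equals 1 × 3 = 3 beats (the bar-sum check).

1) 0.0ms=0b +647.482ms=3/2b
2) 647.482ms=3/2b +647.482ms=3/2b
Σ=3b of 3 (139bpm 3/8) — PASS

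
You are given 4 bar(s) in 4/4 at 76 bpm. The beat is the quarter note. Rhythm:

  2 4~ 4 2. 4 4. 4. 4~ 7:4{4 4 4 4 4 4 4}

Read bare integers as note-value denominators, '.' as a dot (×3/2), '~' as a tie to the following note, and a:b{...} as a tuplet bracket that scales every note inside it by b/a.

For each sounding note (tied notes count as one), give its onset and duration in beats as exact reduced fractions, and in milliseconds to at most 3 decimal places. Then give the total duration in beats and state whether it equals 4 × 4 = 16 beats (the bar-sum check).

1) 0.0ms=0b +1578.947ms=2b
2) 1578.947ms=2b +1578.947ms=2b
3) 3157.895ms=4b +2368.421ms=3b
4) 5526.316ms=7b +789.474ms=1b
5) 6315.789ms=8b +1184.211ms=3/2b
6) 7500.0ms=19/2b +1184.211ms=3/2b
7) 8684.211ms=11b +1240.602ms=11/7b
8) 9924.812ms=88/7b +451.128ms=4/7b
9) 10375.94ms=92/7b +451.128ms=4/7b
10) 10827.068ms=96/7b +451.128ms=4/7b
11) 11278.195ms=100/7b +451.128ms=4/7b
12) 11729.323ms=104/7b +451.128ms=4/7b
13) 12180.451ms=108/7b +451.128ms=4/7b
Σ=16b of 16 (76bpm 4/4) — PASS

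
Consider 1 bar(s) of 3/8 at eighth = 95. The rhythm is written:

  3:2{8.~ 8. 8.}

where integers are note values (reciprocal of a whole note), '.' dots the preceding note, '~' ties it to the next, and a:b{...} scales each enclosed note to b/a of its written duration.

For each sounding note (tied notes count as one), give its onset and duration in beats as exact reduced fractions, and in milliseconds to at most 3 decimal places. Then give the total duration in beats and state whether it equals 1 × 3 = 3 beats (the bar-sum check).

1) 0.0ms=0b +1263.158ms=2b
2) 1263.158ms=2b +631.579ms=1b
Σ=3b of 3 (95bpm 3/8) — PASS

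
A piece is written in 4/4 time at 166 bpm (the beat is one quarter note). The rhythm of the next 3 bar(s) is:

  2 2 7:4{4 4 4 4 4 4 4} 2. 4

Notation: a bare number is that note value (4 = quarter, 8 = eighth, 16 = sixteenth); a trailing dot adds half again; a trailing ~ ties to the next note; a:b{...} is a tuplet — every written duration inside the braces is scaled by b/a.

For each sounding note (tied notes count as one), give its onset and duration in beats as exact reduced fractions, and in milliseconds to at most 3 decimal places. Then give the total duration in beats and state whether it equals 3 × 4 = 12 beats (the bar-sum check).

1) 0.0ms=0b +722.892ms=2b
2) 722.892ms=2b +722.892ms=2b
3) 1445.783ms=4b +206.54ms=4/7b
4) 1652.324ms=32/7b +206.54ms=4/7b
5) 1858.864ms=36/7b +206.54ms=4/7b
6) 2065.404ms=40/7b +206.54ms=4/7b
7) 2271.945ms=44/7b +206.54ms=4/7b
8) 2478.485ms=48/7b +206.54ms=4/7b
9) 2685.026ms=52/7b +206.54ms=4/7b
10) 2891.566ms=8b +1084.337ms=3b
11) 3975.904ms=11b +361.446ms=1b
Σ=12b of 12 (166bpm 4/4) — PASS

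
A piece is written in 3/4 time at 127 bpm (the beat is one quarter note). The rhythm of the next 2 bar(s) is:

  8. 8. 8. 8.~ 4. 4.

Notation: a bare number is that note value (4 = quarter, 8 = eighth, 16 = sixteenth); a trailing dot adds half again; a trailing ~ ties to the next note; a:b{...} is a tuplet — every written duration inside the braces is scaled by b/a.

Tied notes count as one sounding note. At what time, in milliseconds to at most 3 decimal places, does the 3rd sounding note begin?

note 3 onset = 3/2b = 708.661ms

1. 0.0ms @ 0 + 354.331ms (3/4)
2. 354.331ms @ 3/4 + 354.331ms (3/4)
3. 708.661ms @ 3/2 + 354.331ms (3/4)
4. 1062.992ms @ 9/4 + 1062.992ms (9/4)
5. 2125.984ms @ 9/2 + 708.661ms (3/2)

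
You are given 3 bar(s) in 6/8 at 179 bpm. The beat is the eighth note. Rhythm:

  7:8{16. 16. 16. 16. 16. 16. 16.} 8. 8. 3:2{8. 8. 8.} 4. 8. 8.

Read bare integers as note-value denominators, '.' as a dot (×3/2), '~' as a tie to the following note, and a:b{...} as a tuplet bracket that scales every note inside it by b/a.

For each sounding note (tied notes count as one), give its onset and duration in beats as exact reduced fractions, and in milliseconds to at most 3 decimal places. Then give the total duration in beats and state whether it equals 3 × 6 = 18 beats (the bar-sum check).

1) 0.0ms=0b +287.31ms=6/7b
2) 287.31ms=6/7b +287.31ms=6/7b
3) 574.621ms=12/7b +287.31ms=6/7b
4) 861.931ms=18/7b +287.31ms=6/7b
5) 1149.242ms=24/7b +287.31ms=6/7b
6) 1436.552ms=30/7b +287.31ms=6/7b
7) 1723.863ms=36/7b +287.31ms=6/7b
8) 2011.173ms=6b +502.793ms=3/2b
9) 2513.966ms=15/2b +502.793ms=3/2b
10) 3016.76ms=9b +335.196ms=1b
11) 3351.955ms=10b +335.196ms=1b
12) 3687.151ms=11b +335.196ms=1b
13) 4022.346ms=12b +1005.587ms=3b
14) 5027.933ms=15b +502.793ms=3/2b
15) 5530.726ms=33/2b +502.793ms=3/2b
Σ=18b of 18 (179bpm 6/8) — PASS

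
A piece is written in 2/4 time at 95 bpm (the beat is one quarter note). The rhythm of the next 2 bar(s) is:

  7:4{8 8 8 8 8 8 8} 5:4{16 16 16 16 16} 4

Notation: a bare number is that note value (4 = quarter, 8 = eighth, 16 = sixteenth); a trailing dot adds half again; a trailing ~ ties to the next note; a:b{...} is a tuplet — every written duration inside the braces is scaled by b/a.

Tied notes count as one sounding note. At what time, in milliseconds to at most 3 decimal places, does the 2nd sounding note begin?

note 2 onset = 2/7b = 180.451ms

1. 0.0ms @ 0 + 180.451ms (2/7)
2. 180.451ms @ 2/7 + 180.451ms (2/7)
3. 360.902ms @ 4/7 + 180.451ms (2/7)
4. 541.353ms @ 6/7 + 180.451ms (2/7)
5. 721.805ms @ 8/7 + 180.451ms (2/7)
6. 902.256ms @ 10/7 + 180.451ms (2/7)
7. 1082.707ms @ 12/7 + 180.451ms (2/7)
8. 1263.158ms @ 2 + 126.316ms (1/5)
9. 1389.474ms @ 11/5 + 126.316ms (1/5)
10. 1515.789ms @ 12/5 + 126.316ms (1/5)
11. 1642.105ms @ 13/5 + 126.316ms (1/5)
12. 1768.421ms @ 14/5 + 126.316ms (1/5)
13. 1894.737ms @ 3 + 631.579ms (1)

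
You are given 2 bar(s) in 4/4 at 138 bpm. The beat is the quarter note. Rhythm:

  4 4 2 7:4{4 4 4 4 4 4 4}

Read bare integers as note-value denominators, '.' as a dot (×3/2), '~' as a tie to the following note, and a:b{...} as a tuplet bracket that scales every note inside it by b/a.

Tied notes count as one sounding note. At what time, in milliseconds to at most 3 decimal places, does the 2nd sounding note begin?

1. 0.0ms @ 0 + 434.783ms (1)
2. 434.783ms @ 1 + 434.783ms (1)
3. 869.565ms @ 2 + 869.565ms (2)
4. 1739.13ms @ 4 + 248.447ms (4/7)
5. 1987.578ms @ 32/7 + 248.447ms (4/7)
6. 2236.025ms @ 36/7 + 248.447ms (4/7)
7. 2484.472ms @ 40/7 + 248.447ms (4/7)
8. 2732.919ms @ 44/7 + 248.447ms (4/7)
9. 2981.366ms @ 48/7 + 248.447ms (4/7)
10. 3229.814ms @ 52/7 + 248.447ms (4/7)

note 2 onset = 1b = 434.783ms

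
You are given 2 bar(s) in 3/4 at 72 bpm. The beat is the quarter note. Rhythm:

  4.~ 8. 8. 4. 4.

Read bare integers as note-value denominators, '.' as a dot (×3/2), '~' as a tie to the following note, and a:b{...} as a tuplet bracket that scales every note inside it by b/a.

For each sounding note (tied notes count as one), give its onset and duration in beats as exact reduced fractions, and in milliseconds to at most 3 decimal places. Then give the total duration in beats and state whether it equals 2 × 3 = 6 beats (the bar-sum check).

1) 0.0ms=0b +1875.0ms=9/4b
2) 1875.0ms=9/4b +625.0ms=3/4b
3) 2500.0ms=3b +1250.0ms=3/2b
4) 3750.0ms=9/2b +1250.0ms=3/2b
Σ=6b of 6 (72bpm 3/4) — PASS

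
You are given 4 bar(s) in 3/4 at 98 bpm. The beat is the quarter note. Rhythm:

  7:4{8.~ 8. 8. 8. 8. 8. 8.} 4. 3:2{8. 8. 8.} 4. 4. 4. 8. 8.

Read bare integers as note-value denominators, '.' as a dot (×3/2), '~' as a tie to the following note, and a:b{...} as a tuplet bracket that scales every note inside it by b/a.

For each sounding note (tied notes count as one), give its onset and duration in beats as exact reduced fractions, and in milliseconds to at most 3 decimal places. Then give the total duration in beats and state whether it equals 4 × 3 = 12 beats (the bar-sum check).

1) 0.0ms=0b +524.781ms=6/7b
2) 524.781ms=6/7b +262.391ms=3/7b
3) 787.172ms=9/7b +262.391ms=3/7b
4) 1049.563ms=12/7b +262.391ms=3/7b
5) 1311.953ms=15/7b +262.391ms=3/7b
6) 1574.344ms=18/7b +262.391ms=3/7b
7) 1836.735ms=3b +918.367ms=3/2b
8) 2755.102ms=9/2b +306.122ms=1/2b
9) 3061.224ms=5b +306.122ms=1/2b
10) 3367.347ms=11/2b +306.122ms=1/2b
11) 3673.469ms=6b +918.367ms=3/2b
12) 4591.837ms=15/2b +918.367ms=3/2b
13) 5510.204ms=9b +918.367ms=3/2b
14) 6428.571ms=21/2b +459.184ms=3/4b
15) 6887.755ms=45/4b +459.184ms=3/4b
Σ=12b of 12 (98bpm 3/4) — PASS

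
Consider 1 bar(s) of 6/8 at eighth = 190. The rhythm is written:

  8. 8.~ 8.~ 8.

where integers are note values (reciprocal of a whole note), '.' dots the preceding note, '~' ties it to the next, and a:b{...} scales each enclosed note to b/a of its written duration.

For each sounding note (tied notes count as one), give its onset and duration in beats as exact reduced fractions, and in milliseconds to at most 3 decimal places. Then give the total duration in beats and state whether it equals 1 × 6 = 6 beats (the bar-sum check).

1) 0.0ms=0b +473.684ms=3/2b
2) 473.684ms=3/2b +1421.053ms=9/2b
Σ=6b of 6 (190bpm 6/8) — PASS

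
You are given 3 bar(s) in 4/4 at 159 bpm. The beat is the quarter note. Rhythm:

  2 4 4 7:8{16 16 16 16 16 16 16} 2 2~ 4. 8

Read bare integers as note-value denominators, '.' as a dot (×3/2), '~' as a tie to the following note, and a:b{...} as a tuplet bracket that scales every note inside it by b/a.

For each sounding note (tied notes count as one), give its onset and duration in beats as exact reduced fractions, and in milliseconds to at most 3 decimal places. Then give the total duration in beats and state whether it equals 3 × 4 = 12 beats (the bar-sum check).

1) 0.0ms=0b +754.717ms=2b
2) 754.717ms=2b +377.358ms=1b
3) 1132.075ms=3b +377.358ms=1b
4) 1509.434ms=4b +107.817ms=2/7b
5) 1617.251ms=30/7b +107.817ms=2/7b
6) 1725.067ms=32/7b +107.817ms=2/7b
7) 1832.884ms=34/7b +107.817ms=2/7b
8) 1940.701ms=36/7b +107.817ms=2/7b
9) 2048.518ms=38/7b +107.817ms=2/7b
10) 2156.334ms=40/7b +107.817ms=2/7b
11) 2264.151ms=6b +754.717ms=2b
12) 3018.868ms=8b +1320.755ms=7/2b
13) 4339.623ms=23/2b +188.679ms=1/2b
Σ=12b of 12 (159bpm 4/4) — PASS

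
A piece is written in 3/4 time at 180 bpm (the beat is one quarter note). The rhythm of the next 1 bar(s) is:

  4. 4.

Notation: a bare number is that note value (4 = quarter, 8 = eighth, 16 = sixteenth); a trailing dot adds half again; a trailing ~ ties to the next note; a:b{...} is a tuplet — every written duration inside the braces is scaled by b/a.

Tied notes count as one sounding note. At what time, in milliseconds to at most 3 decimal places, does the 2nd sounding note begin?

note 2 onset = 3/2b = 500.0ms

1. 0.0ms @ 0 + 500.0ms (3/2)
2. 500.0ms @ 3/2 + 500.0ms (3/2)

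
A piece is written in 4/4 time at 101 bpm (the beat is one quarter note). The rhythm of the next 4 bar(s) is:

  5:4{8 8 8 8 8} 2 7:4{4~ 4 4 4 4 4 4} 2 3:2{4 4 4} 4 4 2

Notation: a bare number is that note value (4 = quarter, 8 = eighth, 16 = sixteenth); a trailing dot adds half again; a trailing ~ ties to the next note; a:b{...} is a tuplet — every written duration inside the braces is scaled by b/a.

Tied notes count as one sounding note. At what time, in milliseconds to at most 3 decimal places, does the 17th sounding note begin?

1. 0.0ms @ 0 + 237.624ms (2/5)
2. 237.624ms @ 2/5 + 237.624ms (2/5)
3. 475.248ms @ 4/5 + 237.624ms (2/5)
4. 712.871ms @ 6/5 + 237.624ms (2/5)
5. 950.495ms @ 8/5 + 237.624ms (2/5)
6. 1188.119ms @ 2 + 1188.119ms (2)
7. 2376.238ms @ 4 + 678.925ms (8/7)
8. 3055.163ms @ 36/7 + 339.463ms (4/7)
9. 3394.625ms @ 40/7 + 339.463ms (4/7)
10. 3734.088ms @ 44/7 + 339.463ms (4/7)
11. 4073.55ms @ 48/7 + 339.463ms (4/7)
12. 4413.013ms @ 52/7 + 339.463ms (4/7)
13. 4752.475ms @ 8 + 1188.119ms (2)
14. 5940.594ms @ 10 + 396.04ms (2/3)
15. 6336.634ms @ 32/3 + 396.04ms (2/3)
16. 6732.673ms @ 34/3 + 396.04ms (2/3)
17. 7128.713ms @ 12 + 594.059ms (1)
18. 7722.772ms @ 13 + 594.059ms (1)
19. 8316.832ms @ 14 + 1188.119ms (2)

note 17 onset = 12b = 7128.713ms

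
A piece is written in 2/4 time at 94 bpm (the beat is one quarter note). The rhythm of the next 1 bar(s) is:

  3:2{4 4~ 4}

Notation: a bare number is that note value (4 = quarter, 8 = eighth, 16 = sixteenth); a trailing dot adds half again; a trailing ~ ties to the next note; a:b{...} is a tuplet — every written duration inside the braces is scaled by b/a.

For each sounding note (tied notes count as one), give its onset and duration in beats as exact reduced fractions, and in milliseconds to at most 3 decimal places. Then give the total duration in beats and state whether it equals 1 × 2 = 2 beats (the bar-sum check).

1) 0.0ms=0b +425.532ms=2/3b
2) 425.532ms=2/3b +851.064ms=4/3b
Σ=2b of 2 (94bpm 2/4) — PASS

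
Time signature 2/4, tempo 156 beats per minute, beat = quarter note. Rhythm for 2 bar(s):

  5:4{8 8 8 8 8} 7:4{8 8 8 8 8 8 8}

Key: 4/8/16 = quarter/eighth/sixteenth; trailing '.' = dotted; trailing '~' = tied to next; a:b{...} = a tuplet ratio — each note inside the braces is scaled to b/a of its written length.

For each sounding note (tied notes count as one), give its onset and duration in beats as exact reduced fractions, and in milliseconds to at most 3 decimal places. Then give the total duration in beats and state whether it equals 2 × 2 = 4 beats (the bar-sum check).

1) 0.0ms=0b +153.846ms=2/5b
2) 153.846ms=2/5b +153.846ms=2/5b
3) 307.692ms=4/5b +153.846ms=2/5b
4) 461.538ms=6/5b +153.846ms=2/5b
5) 615.385ms=8/5b +153.846ms=2/5b
6) 769.231ms=2b +109.89ms=2/7b
7) 879.121ms=16/7b +109.89ms=2/7b
8) 989.011ms=18/7b +109.89ms=2/7b
9) 1098.901ms=20/7b +109.89ms=2/7b
10) 1208.791ms=22/7b +109.89ms=2/7b
11) 1318.681ms=24/7b +109.89ms=2/7b
12) 1428.571ms=26/7b +109.89ms=2/7b
Σ=4b of 4 (156bpm 2/4) — PASS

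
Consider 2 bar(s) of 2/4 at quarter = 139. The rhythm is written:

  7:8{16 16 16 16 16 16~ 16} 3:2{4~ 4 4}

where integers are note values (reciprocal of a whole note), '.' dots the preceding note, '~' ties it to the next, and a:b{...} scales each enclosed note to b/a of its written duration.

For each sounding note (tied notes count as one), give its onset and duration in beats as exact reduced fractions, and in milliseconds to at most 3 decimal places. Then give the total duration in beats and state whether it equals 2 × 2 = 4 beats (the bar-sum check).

1) 0.0ms=0b +123.33ms=2/7b
2) 123.33ms=2/7b +123.33ms=2/7b
3) 246.66ms=4/7b +123.33ms=2/7b
4) 369.99ms=6/7b +123.33ms=2/7b
5) 493.32ms=8/7b +123.33ms=2/7b
6) 616.65ms=10/7b +246.66ms=4/7b
7) 863.309ms=2b +575.54ms=4/3b
8) 1438.849ms=10/3b +287.77ms=2/3b
Σ=4b of 4 (139bpm 2/4) — PASS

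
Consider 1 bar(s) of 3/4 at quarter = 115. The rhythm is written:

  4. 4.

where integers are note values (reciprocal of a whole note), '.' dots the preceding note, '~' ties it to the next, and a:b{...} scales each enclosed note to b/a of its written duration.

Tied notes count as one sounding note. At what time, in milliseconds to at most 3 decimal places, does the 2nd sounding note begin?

1. 0.0ms @ 0 + 782.609ms (3/2)
2. 782.609ms @ 3/2 + 782.609ms (3/2)

note 2 onset = 3/2b = 782.609ms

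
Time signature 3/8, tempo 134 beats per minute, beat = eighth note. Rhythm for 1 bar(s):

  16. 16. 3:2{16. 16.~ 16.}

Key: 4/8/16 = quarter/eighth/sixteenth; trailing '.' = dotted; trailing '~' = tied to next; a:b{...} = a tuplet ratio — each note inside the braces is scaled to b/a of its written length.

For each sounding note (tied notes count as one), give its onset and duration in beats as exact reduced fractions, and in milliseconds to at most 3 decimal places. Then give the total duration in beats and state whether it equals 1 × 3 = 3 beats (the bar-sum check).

1) 0.0ms=0b +335.821ms=3/4b
2) 335.821ms=3/4b +335.821ms=3/4b
3) 671.642ms=3/2b +223.881ms=1/2b
4) 895.522ms=2b +447.761ms=1b
Σ=3b of 3 (134bpm 3/8) — PASS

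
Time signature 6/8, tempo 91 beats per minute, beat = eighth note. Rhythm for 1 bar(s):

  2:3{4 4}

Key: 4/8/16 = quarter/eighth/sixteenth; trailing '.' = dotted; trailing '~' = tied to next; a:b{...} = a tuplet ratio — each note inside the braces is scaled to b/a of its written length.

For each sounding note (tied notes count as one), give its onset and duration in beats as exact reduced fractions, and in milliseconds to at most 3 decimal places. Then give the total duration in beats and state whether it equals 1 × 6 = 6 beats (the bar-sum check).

1) 0.0ms=0b +1978.022ms=3b
2) 1978.022ms=3b +1978.022ms=3b
Σ=6b of 6 (91bpm 6/8) — PASS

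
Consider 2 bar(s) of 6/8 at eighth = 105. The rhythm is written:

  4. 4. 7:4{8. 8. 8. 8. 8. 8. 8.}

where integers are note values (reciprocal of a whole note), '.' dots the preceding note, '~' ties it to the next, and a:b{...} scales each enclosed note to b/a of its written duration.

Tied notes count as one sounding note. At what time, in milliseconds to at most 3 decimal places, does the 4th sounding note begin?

1. 0.0ms @ 0 + 1714.286ms (3)
2. 1714.286ms @ 3 + 1714.286ms (3)
3. 3428.571ms @ 6 + 489.796ms (6/7)
4. 3918.367ms @ 48/7 + 489.796ms (6/7)
5. 4408.163ms @ 54/7 + 489.796ms (6/7)
6. 4897.959ms @ 60/7 + 489.796ms (6/7)
7. 5387.755ms @ 66/7 + 489.796ms (6/7)
8. 5877.551ms @ 72/7 + 489.796ms (6/7)
9. 6367.347ms @ 78/7 + 489.796ms (6/7)

note 4 onset = 48/7b = 3918.367ms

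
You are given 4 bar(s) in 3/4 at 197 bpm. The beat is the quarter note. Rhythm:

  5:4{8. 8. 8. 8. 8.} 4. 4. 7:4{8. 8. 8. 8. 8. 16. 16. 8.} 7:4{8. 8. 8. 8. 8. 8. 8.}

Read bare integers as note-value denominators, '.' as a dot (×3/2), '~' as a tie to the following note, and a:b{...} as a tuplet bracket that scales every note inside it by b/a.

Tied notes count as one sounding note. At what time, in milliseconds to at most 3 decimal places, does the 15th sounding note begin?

note 15 onset = 60/7b = 2610.587ms

1. 0.0ms @ 0 + 182.741ms (3/5)
2. 182.741ms @ 3/5 + 182.741ms (3/5)
3. 365.482ms @ 6/5 + 182.741ms (3/5)
4. 548.223ms @ 9/5 + 182.741ms (3/5)
5. 730.964ms @ 12/5 + 182.741ms (3/5)
6. 913.706ms @ 3 + 456.853ms (3/2)
7. 1370.558ms @ 9/2 + 456.853ms (3/2)
8. 1827.411ms @ 6 + 130.529ms (3/7)
9. 1957.941ms @ 45/7 + 130.529ms (3/7)
10. 2088.47ms @ 48/7 + 130.529ms (3/7)
11. 2218.999ms @ 51/7 + 130.529ms (3/7)
12. 2349.529ms @ 54/7 + 130.529ms (3/7)
13. 2480.058ms @ 57/7 + 65.265ms (3/14)
14. 2545.323ms @ 117/14 + 65.265ms (3/14)
15. 2610.587ms @ 60/7 + 130.529ms (3/7)
16. 2741.117ms @ 9 + 130.529ms (3/7)
17. 2871.646ms @ 66/7 + 130.529ms (3/7)
18. 3002.175ms @ 69/7 + 130.529ms (3/7)
19. 3132.705ms @ 72/7 + 130.529ms (3/7)
20. 3263.234ms @ 75/7 + 130.529ms (3/7)
21. 3393.764ms @ 78/7 + 130.529ms (3/7)
22. 3524.293ms @ 81/7 + 130.529ms (3/7)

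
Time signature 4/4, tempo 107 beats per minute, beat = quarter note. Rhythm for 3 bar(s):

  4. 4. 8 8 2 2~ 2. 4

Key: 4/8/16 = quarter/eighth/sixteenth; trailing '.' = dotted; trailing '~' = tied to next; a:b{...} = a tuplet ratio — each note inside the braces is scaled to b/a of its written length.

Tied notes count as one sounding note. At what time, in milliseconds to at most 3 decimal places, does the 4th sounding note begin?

note 4 onset = 7/2b = 1962.617ms

1. 0.0ms @ 0 + 841.121ms (3/2)
2. 841.121ms @ 3/2 + 841.121ms (3/2)
3. 1682.243ms @ 3 + 280.374ms (1/2)
4. 1962.617ms @ 7/2 + 280.374ms (1/2)
5. 2242.991ms @ 4 + 1121.495ms (2)
6. 3364.486ms @ 6 + 2803.738ms (5)
7. 6168.224ms @ 11 + 560.748ms (1)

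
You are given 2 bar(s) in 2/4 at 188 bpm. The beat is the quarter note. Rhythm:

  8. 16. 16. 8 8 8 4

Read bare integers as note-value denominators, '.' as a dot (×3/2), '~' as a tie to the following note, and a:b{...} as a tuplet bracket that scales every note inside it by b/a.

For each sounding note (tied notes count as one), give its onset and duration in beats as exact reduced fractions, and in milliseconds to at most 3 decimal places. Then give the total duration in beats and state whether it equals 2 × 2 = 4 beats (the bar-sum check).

1) 0.0ms=0b +239.362ms=3/4b
2) 239.362ms=3/4b +119.681ms=3/8b
3) 359.043ms=9/8b +119.681ms=3/8b
4) 478.723ms=3/2b +159.574ms=1/2b
5) 638.298ms=2b +159.574ms=1/2b
6) 797.872ms=5/2b +159.574ms=1/2b
7) 957.447ms=3b +319.149ms=1b
Σ=4b of 4 (188bpm 2/4) — PASS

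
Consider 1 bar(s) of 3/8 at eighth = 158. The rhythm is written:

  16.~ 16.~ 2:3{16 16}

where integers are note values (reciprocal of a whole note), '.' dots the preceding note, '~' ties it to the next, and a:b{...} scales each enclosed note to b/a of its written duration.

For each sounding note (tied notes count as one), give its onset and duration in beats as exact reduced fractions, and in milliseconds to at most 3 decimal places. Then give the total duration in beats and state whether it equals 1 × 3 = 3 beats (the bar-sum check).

1) 0.0ms=0b +854.43ms=9/4b
2) 854.43ms=9/4b +284.81ms=3/4b
Σ=3b of 3 (158bpm 3/8) — PASS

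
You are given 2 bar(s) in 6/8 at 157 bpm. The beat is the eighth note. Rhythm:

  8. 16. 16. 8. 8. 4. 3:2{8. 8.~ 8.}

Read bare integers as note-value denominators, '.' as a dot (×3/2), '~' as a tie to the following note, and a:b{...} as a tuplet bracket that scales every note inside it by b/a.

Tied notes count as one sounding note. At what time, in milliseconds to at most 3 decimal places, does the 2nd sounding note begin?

1. 0.0ms @ 0 + 573.248ms (3/2)
2. 573.248ms @ 3/2 + 286.624ms (3/4)
3. 859.873ms @ 9/4 + 286.624ms (3/4)
4. 1146.497ms @ 3 + 573.248ms (3/2)
5. 1719.745ms @ 9/2 + 573.248ms (3/2)
6. 2292.994ms @ 6 + 1146.497ms (3)
7. 3439.49ms @ 9 + 382.166ms (1)
8. 3821.656ms @ 10 + 764.331ms (2)

note 2 onset = 3/2b = 573.248ms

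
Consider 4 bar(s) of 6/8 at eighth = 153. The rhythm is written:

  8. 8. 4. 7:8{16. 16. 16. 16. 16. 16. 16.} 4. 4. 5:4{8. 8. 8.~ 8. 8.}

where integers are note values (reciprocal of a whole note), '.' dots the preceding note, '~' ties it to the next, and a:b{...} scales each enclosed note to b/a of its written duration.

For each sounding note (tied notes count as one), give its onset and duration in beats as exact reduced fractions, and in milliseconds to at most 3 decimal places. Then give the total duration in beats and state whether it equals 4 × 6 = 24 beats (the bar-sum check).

1) 0.0ms=0b +588.235ms=3/2b
2) 588.235ms=3/2b +588.235ms=3/2b
3) 1176.471ms=3b +1176.471ms=3b
4) 2352.941ms=6b +336.134ms=6/7b
5) 2689.076ms=48/7b +336.134ms=6/7b
6) 3025.21ms=54/7b +336.134ms=6/7b
7) 3361.345ms=60/7b +336.134ms=6/7b
8) 3697.479ms=66/7b +336.134ms=6/7b
9) 4033.613ms=72/7b +336.134ms=6/7b
10) 4369.748ms=78/7b +336.134ms=6/7b
11) 4705.882ms=12b +1176.471ms=3b
12) 5882.353ms=15b +1176.471ms=3b
13) 7058.824ms=18b +470.588ms=6/5b
14) 7529.412ms=96/5b +470.588ms=6/5b
15) 8000.0ms=102/5b +941.176ms=12/5b
16) 8941.176ms=114/5b +470.588ms=6/5b
Σ=24b of 24 (153bpm 6/8) — PASS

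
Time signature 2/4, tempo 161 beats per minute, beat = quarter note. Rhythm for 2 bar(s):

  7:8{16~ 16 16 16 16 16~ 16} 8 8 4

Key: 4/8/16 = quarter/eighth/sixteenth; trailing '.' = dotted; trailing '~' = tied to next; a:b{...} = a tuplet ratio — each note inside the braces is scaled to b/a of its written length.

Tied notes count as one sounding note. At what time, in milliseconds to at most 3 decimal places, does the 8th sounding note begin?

1. 0.0ms @ 0 + 212.955ms (4/7)
2. 212.955ms @ 4/7 + 106.477ms (2/7)
3. 319.432ms @ 6/7 + 106.477ms (2/7)
4. 425.909ms @ 8/7 + 106.477ms (2/7)
5. 532.387ms @ 10/7 + 212.955ms (4/7)
6. 745.342ms @ 2 + 186.335ms (1/2)
7. 931.677ms @ 5/2 + 186.335ms (1/2)
8. 1118.012ms @ 3 + 372.671ms (1)

note 8 onset = 3b = 1118.012ms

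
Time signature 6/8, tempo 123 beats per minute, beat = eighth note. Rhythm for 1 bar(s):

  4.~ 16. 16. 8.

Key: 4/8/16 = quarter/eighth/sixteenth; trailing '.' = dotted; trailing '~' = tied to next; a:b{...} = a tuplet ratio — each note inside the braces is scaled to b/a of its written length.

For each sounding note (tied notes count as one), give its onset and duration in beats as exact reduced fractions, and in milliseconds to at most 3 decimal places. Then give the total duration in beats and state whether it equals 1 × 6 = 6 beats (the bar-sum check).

1) 0.0ms=0b +1829.268ms=15/4b
2) 1829.268ms=15/4b +365.854ms=3/4b
3) 2195.122ms=9/2b +731.707ms=3/2b
Σ=6b of 6 (123bpm 6/8) — PASS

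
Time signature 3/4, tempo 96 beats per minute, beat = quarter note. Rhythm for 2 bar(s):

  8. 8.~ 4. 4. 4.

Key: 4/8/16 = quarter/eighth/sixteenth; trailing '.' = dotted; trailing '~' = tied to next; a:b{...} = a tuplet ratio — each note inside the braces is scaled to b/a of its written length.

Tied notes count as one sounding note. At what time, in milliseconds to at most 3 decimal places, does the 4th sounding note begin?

1. 0.0ms @ 0 + 468.75ms (3/4)
2. 468.75ms @ 3/4 + 1406.25ms (9/4)
3. 1875.0ms @ 3 + 937.5ms (3/2)
4. 2812.5ms @ 9/2 + 937.5ms (3/2)

note 4 onset = 9/2b = 2812.5ms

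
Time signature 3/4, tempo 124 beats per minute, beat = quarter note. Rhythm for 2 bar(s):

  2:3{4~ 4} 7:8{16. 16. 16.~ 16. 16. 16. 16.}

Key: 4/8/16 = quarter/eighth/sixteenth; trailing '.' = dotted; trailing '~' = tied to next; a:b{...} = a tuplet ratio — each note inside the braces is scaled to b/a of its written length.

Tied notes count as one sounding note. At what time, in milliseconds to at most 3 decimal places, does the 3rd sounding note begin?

1. 0.0ms @ 0 + 1451.613ms (3)
2. 1451.613ms @ 3 + 207.373ms (3/7)
3. 1658.986ms @ 24/7 + 207.373ms (3/7)
4. 1866.359ms @ 27/7 + 414.747ms (6/7)
5. 2281.106ms @ 33/7 + 207.373ms (3/7)
6. 2488.479ms @ 36/7 + 207.373ms (3/7)
7. 2695.853ms @ 39/7 + 207.373ms (3/7)

note 3 onset = 24/7b = 1658.986ms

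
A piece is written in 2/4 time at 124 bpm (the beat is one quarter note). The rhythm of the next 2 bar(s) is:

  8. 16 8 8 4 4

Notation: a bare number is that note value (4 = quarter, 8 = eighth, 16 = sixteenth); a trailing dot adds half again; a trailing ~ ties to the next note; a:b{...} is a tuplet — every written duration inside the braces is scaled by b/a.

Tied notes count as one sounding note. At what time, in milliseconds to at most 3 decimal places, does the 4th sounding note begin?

note 4 onset = 3/2b = 725.806ms

1. 0.0ms @ 0 + 362.903ms (3/4)
2. 362.903ms @ 3/4 + 120.968ms (1/4)
3. 483.871ms @ 1 + 241.935ms (1/2)
4. 725.806ms @ 3/2 + 241.935ms (1/2)
5. 967.742ms @ 2 + 483.871ms (1)
6. 1451.613ms @ 3 + 483.871ms (1)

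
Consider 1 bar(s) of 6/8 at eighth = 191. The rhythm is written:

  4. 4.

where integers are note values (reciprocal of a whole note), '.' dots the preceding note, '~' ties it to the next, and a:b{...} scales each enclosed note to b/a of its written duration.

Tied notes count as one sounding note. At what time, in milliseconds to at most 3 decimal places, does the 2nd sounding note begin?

1. 0.0ms @ 0 + 942.408ms (3)
2. 942.408ms @ 3 + 942.408ms (3)

note 2 onset = 3b = 942.408ms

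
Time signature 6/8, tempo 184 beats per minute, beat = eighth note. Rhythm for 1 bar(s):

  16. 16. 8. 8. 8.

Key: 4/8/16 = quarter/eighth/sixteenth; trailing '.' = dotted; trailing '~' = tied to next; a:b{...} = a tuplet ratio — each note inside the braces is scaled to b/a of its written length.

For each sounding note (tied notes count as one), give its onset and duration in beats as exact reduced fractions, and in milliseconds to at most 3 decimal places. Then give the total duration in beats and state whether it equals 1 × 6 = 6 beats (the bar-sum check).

1) 0.0ms=0b +244.565ms=3/4b
2) 244.565ms=3/4b +244.565ms=3/4b
3) 489.13ms=3/2b +489.13ms=3/2b
4) 978.261ms=3b +489.13ms=3/2b
5) 1467.391ms=9/2b +489.13ms=3/2b
Σ=6b of 6 (184bpm 6/8) — PASS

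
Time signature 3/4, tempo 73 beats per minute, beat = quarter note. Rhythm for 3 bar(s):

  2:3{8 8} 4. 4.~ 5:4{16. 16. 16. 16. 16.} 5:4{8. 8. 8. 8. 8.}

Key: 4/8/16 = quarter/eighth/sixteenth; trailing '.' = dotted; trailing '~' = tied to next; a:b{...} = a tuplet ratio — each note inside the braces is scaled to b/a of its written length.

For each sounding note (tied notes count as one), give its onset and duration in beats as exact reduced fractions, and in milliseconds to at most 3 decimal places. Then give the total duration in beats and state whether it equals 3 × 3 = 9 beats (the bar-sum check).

1) 0.0ms=0b +616.438ms=3/4b
2) 616.438ms=3/4b +616.438ms=3/4b
3) 1232.877ms=3/2b +1232.877ms=3/2b
4) 2465.753ms=3b +1479.452ms=9/5b
5) 3945.205ms=24/5b +246.575ms=3/10b
6) 4191.781ms=51/10b +246.575ms=3/10b
7) 4438.356ms=27/5b +246.575ms=3/10b
8) 4684.932ms=57/10b +246.575ms=3/10b
9) 4931.507ms=6b +493.151ms=3/5b
10) 5424.658ms=33/5b +493.151ms=3/5b
11) 5917.808ms=36/5b +493.151ms=3/5b
12) 6410.959ms=39/5b +493.151ms=3/5b
13) 6904.11ms=42/5b +493.151ms=3/5b
Σ=9b of 9 (73bpm 3/4) — PASS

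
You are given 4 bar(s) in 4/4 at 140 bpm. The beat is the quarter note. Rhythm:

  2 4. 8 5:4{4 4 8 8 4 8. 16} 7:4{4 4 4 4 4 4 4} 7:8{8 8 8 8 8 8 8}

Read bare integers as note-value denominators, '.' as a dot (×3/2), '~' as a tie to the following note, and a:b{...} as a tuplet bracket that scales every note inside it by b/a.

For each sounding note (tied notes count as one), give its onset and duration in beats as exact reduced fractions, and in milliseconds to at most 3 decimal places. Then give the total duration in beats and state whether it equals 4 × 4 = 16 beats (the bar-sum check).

1) 0.0ms=0b +857.143ms=2b
2) 857.143ms=2b +642.857ms=3/2b
3) 1500.0ms=7/2b +214.286ms=1/2b
4) 1714.286ms=4b +342.857ms=4/5b
5) 2057.143ms=24/5b +342.857ms=4/5b
6) 2400.0ms=28/5b +171.429ms=2/5b
7) 2571.429ms=6b +171.429ms=2/5b
8) 2742.857ms=32/5b +342.857ms=4/5b
9) 3085.714ms=36/5b +257.143ms=3/5b
10) 3342.857ms=39/5b +85.714ms=1/5b
11) 3428.571ms=8b +244.898ms=4/7b
12) 3673.469ms=60/7b +244.898ms=4/7b
13) 3918.367ms=64/7b +244.898ms=4/7b
14) 4163.265ms=68/7b +244.898ms=4/7b
15) 4408.163ms=72/7b +244.898ms=4/7b
16) 4653.061ms=76/7b +244.898ms=4/7b
17) 4897.959ms=80/7b +244.898ms=4/7b
18) 5142.857ms=12b +244.898ms=4/7b
19) 5387.755ms=88/7b +244.898ms=4/7b
20) 5632.653ms=92/7b +244.898ms=4/7b
21) 5877.551ms=96/7b +244.898ms=4/7b
22) 6122.449ms=100/7b +244.898ms=4/7b
23) 6367.347ms=104/7b +244.898ms=4/7b
24) 6612.245ms=108/7b +244.898ms=4/7b
Σ=16b of 16 (140bpm 4/4) — PASS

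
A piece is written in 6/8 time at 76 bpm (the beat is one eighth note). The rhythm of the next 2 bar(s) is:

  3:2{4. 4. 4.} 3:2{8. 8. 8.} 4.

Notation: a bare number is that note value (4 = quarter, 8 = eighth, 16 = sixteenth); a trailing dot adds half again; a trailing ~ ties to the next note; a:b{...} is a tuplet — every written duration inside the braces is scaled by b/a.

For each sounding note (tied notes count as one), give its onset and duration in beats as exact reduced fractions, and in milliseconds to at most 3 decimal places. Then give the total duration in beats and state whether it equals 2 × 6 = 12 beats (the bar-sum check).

1) 0.0ms=0b +1578.947ms=2b
2) 1578.947ms=2b +1578.947ms=2b
3) 3157.895ms=4b +1578.947ms=2b
4) 4736.842ms=6b +789.474ms=1b
5) 5526.316ms=7b +789.474ms=1b
6) 6315.789ms=8b +789.474ms=1b
7) 7105.263ms=9b +2368.421ms=3b
Σ=12b of 12 (76bpm 6/8) — PASS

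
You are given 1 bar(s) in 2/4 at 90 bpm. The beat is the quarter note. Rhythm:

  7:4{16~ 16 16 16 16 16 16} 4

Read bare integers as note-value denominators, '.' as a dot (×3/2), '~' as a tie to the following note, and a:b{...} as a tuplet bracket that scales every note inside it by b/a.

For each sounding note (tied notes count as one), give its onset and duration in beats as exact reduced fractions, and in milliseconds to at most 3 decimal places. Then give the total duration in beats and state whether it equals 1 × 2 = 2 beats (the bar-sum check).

1) 0.0ms=0b +190.476ms=2/7b
2) 190.476ms=2/7b +95.238ms=1/7b
3) 285.714ms=3/7b +95.238ms=1/7b
4) 380.952ms=4/7b +95.238ms=1/7b
5) 476.19ms=5/7b +95.238ms=1/7b
6) 571.429ms=6/7b +95.238ms=1/7b
7) 666.667ms=1b +666.667ms=1b
Σ=2b of 2 (90bpm 2/4) — PASS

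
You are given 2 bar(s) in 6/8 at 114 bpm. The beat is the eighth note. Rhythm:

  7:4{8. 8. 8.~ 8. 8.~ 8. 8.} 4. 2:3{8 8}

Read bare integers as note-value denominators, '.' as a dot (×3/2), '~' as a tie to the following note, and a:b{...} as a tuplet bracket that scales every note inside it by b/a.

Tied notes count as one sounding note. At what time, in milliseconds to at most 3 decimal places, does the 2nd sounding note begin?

1. 0.0ms @ 0 + 451.128ms (6/7)
2. 451.128ms @ 6/7 + 451.128ms (6/7)
3. 902.256ms @ 12/7 + 902.256ms (12/7)
4. 1804.511ms @ 24/7 + 902.256ms (12/7)
5. 2706.767ms @ 36/7 + 451.128ms (6/7)
6. 3157.895ms @ 6 + 1578.947ms (3)
7. 4736.842ms @ 9 + 789.474ms (3/2)
8. 5526.316ms @ 21/2 + 789.474ms (3/2)

note 2 onset = 6/7b = 451.128ms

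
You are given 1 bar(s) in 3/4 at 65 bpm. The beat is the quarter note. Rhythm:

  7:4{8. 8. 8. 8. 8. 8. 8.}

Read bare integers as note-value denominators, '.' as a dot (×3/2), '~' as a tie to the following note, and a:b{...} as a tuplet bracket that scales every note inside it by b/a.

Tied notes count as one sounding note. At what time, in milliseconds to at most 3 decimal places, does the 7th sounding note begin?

note 7 onset = 18/7b = 2373.626ms

1. 0.0ms @ 0 + 395.604ms (3/7)
2. 395.604ms @ 3/7 + 395.604ms (3/7)
3. 791.209ms @ 6/7 + 395.604ms (3/7)
4. 1186.813ms @ 9/7 + 395.604ms (3/7)
5. 1582.418ms @ 12/7 + 395.604ms (3/7)
6. 1978.022ms @ 15/7 + 395.604ms (3/7)
7. 2373.626ms @ 18/7 + 395.604ms (3/7)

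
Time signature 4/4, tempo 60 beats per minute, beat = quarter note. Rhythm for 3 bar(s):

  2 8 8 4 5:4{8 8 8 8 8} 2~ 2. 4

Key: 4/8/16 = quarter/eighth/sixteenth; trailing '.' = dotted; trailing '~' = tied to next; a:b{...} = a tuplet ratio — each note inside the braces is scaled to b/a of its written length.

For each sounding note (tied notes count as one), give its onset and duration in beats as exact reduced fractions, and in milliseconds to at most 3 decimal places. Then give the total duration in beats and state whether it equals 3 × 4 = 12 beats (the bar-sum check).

1) 0.0ms=0b +2000.0ms=2b
2) 2000.0ms=2b +500.0ms=1/2b
3) 2500.0ms=5/2b +500.0ms=1/2b
4) 3000.0ms=3b +1000.0ms=1b
5) 4000.0ms=4b +400.0ms=2/5b
6) 4400.0ms=22/5b +400.0ms=2/5b
7) 4800.0ms=24/5b +400.0ms=2/5b
8) 5200.0ms=26/5b +400.0ms=2/5b
9) 5600.0ms=28/5b +400.0ms=2/5b
10) 6000.0ms=6b +5000.0ms=5b
11) 11000.0ms=11b +1000.0ms=1b
Σ=12b of 12 (60bpm 4/4) — PASS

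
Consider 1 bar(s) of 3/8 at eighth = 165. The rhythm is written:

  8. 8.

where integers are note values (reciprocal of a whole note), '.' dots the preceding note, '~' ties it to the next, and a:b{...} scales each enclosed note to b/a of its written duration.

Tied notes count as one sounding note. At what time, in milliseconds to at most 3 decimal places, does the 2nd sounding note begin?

note 2 onset = 3/2b = 545.455ms

1. 0.0ms @ 0 + 545.455ms (3/2)
2. 545.455ms @ 3/2 + 545.455ms (3/2)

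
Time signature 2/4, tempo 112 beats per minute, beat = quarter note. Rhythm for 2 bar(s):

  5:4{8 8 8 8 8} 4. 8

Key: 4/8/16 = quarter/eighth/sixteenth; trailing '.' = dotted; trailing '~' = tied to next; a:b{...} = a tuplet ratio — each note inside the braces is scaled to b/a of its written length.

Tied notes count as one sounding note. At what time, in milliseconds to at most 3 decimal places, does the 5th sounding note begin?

1. 0.0ms @ 0 + 214.286ms (2/5)
2. 214.286ms @ 2/5 + 214.286ms (2/5)
3. 428.571ms @ 4/5 + 214.286ms (2/5)
4. 642.857ms @ 6/5 + 214.286ms (2/5)
5. 857.143ms @ 8/5 + 214.286ms (2/5)
6. 1071.429ms @ 2 + 803.571ms (3/2)
7. 1875.0ms @ 7/2 + 267.857ms (1/2)

note 5 onset = 8/5b = 857.143ms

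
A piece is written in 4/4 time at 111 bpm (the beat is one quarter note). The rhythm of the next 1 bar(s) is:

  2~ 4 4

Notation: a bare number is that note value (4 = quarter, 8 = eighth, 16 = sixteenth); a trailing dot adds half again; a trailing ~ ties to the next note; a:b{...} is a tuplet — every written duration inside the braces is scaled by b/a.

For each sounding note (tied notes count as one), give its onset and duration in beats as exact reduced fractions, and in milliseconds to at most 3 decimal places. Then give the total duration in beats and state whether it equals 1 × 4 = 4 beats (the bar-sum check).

1) 0.0ms=0b +1621.622ms=3b
2) 1621.622ms=3b +540.541ms=1b
Σ=4b of 4 (111bpm 4/4) — PASS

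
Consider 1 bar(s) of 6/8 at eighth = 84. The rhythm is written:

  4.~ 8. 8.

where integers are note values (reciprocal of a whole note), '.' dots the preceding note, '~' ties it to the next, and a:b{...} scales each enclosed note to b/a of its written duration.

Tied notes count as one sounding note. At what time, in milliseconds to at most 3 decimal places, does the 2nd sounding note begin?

note 2 onset = 9/2b = 3214.286ms

1. 0.0ms @ 0 + 3214.286ms (9/2)
2. 3214.286ms @ 9/2 + 1071.429ms (3/2)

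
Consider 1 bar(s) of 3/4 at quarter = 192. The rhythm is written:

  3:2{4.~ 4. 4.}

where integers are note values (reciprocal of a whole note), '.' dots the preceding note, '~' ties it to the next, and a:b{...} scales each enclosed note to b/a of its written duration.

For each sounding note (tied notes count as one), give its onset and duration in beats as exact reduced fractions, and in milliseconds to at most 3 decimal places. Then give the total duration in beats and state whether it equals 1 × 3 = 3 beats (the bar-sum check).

1) 0.0ms=0b +625.0ms=2b
2) 625.0ms=2b +312.5ms=1b
Σ=3b of 3 (192bpm 3/4) — PASS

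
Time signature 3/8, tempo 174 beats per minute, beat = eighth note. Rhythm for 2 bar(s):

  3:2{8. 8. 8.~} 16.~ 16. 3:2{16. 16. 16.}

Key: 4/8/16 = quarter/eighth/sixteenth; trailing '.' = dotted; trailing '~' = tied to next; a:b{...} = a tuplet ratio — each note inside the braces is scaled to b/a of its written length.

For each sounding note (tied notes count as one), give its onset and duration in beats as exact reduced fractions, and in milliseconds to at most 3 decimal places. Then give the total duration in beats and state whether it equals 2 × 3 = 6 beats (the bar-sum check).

1) 0.0ms=0b +344.828ms=1b
2) 344.828ms=1b +344.828ms=1b
3) 689.655ms=2b +862.069ms=5/2b
4) 1551.724ms=9/2b +172.414ms=1/2b
5) 1724.138ms=5b +172.414ms=1/2b
6) 1896.552ms=11/2b +172.414ms=1/2b
Σ=6b of 6 (174bpm 3/8) — PASS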